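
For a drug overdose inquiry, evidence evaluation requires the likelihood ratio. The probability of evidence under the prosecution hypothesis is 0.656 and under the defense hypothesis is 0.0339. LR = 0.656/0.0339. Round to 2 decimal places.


Likelihood ratio calculation:
LR = P(E|Hp) / P(E|Hd)
LR = 0.656 / 0.0339
LR = 19.35

19.35


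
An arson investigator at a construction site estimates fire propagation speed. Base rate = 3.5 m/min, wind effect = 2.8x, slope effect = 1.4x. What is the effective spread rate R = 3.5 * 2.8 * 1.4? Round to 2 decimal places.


Fire spread rate calculation:
R = R0 * wind_factor * slope_factor
= 3.5 * 2.8 * 1.4
= 9.8 * 1.4
= 13.72 m/min

13.72


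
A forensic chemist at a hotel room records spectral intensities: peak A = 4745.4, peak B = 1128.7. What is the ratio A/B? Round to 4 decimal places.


Spectral peak ratio:
Peak A = 4745.4 counts
Peak B = 1128.7 counts
Ratio = 4745.4 / 1128.7 = 4.2043

4.2043


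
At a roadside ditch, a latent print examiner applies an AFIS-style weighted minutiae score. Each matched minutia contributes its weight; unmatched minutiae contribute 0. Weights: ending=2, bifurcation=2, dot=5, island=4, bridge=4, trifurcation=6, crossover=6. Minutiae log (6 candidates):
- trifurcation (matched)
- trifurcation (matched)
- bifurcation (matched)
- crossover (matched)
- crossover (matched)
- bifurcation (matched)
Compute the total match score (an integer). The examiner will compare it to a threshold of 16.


Weighted minutiae match score:
  trifurcation: matched, +6 (running total 6)
  trifurcation: matched, +6 (running total 12)
  bifurcation: matched, +2 (running total 14)
  crossover: matched, +6 (running total 20)
  crossover: matched, +6 (running total 26)
  bifurcation: matched, +2 (running total 28)
Total score = 28
Threshold = 16; verdict = identification

28


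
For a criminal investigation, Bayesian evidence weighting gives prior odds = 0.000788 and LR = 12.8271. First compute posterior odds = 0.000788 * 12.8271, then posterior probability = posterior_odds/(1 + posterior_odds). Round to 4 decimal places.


Bayesian evidence evaluation:
Posterior odds = prior_odds * LR = 0.000788 * 12.8271 = 0.01010775
Posterior probability = posterior_odds / (1 + posterior_odds)
= 0.01010775 / (1 + 0.01010775)
= 0.01010775 / 1.01010775
= 0.0100

0.0100


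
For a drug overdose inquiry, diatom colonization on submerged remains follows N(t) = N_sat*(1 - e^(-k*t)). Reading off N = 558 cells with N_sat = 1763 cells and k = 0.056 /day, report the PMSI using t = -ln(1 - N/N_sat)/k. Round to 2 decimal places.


PMSI from diatom colonization curve:
N / N_sat = 558 / 1763 = 0.316506
1 - N/N_sat = 0.683494
ln(1 - N/N_sat) = -0.380537
t = -ln(1 - N/N_sat) / k = -(-0.380537) / 0.056 = 6.80 days

6.80


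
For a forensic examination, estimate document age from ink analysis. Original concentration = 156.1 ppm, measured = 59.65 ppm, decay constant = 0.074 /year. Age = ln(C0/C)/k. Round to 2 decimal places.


Document age estimation:
C0/C = 156.1 / 59.65 = 2.616932
ln(C0/C) = 0.962003
t = 0.962003 / 0.074 = 13.00 years

13.00


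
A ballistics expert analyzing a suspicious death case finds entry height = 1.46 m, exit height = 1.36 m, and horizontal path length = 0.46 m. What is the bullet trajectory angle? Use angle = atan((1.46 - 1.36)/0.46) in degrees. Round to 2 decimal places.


Bullet trajectory angle:
Height difference = 1.46 - 1.36 = 0.1 m
angle = atan(0.1 / 0.46)
angle = atan(0.217391)
angle = 12.26 degrees

12.26


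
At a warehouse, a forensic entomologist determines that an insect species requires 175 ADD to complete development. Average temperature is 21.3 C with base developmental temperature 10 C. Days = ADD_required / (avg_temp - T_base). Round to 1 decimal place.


Insect development time:
Effective temperature = avg_temp - T_base = 21.3 - 10 = 11.3 C
Days = ADD / effective_temp = 175 / 11.3 = 15.5 days

15.5


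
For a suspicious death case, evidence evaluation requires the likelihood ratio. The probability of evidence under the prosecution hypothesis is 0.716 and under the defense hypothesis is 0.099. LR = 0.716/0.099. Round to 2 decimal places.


Likelihood ratio calculation:
LR = P(E|Hp) / P(E|Hd)
LR = 0.716 / 0.099
LR = 7.23

7.23


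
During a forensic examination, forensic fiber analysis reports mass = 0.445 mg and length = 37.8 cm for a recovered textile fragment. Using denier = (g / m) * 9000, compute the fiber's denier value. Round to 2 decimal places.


Denier calculation:
Mass in grams = 0.445 mg / 1000 = 0.000445 g
Length in meters = 37.8 cm / 100 = 0.378 m
Linear density = mass / length = 0.000445 / 0.378 = 0.00117725 g/m
Denier = (g/m) * 9000 = 0.00117725 * 9000 = 10.60

10.60


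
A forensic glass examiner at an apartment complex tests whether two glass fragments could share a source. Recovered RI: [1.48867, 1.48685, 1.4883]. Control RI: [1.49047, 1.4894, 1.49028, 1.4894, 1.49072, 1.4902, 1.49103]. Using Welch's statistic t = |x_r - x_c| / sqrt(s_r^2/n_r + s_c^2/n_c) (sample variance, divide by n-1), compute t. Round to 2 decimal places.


Welch's t-criterion for glass RI comparison:
Recovered mean = sum / n_r = 4.46382 / 3 = 1.48794
Control mean = sum / n_c = 10.4315 / 7 = 1.4902143
Recovered sample variance s_r^2 = 9.253e-07
Control sample variance s_c^2 = 3.86195e-07
Welch SE (unpooled) = sqrt(s_r^2/n_r + s_c^2/n_c) = sqrt(3.08433e-07 + 5.51707e-08) = sqrt(3.63604e-07) = 0.000602996
|mean_r - mean_c| = 0.00227429
t = 0.00227429 / 0.000602996 = 3.77

3.77


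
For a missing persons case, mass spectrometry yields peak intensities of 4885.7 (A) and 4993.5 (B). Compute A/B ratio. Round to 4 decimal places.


Spectral peak ratio:
Peak A = 4885.7 counts
Peak B = 4993.5 counts
Ratio = 4885.7 / 4993.5 = 0.9784

0.9784


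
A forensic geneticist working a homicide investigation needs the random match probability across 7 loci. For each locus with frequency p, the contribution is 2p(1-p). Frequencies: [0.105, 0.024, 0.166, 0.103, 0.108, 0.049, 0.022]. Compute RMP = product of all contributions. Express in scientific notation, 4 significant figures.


Computing RMP for 7 loci:
Locus 1: 2 * 0.105 * 0.895 = 0.18795
Locus 2: 2 * 0.024 * 0.976 = 0.046848
Locus 3: 2 * 0.166 * 0.834 = 0.276888
Locus 4: 2 * 0.103 * 0.897 = 0.184782
Locus 5: 2 * 0.108 * 0.892 = 0.192672
Locus 6: 2 * 0.049 * 0.951 = 0.093198
Locus 7: 2 * 0.022 * 0.978 = 0.043032
RMP = 3.481e-07

3.481e-07


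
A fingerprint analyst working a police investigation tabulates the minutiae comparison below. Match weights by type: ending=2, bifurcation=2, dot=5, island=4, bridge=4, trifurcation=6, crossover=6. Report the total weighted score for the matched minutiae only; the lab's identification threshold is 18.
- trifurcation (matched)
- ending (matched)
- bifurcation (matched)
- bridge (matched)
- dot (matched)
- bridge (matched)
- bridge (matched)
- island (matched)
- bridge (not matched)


Weighted minutiae match score:
  trifurcation: matched, +6 (running total 6)
  ending: matched, +2 (running total 8)
  bifurcation: matched, +2 (running total 10)
  bridge: matched, +4 (running total 14)
  dot: matched, +5 (running total 19)
  bridge: matched, +4 (running total 23)
  bridge: matched, +4 (running total 27)
  island: matched, +4 (running total 31)
  bridge: not matched, +0
Total score = 31
Threshold = 18; verdict = identification

31


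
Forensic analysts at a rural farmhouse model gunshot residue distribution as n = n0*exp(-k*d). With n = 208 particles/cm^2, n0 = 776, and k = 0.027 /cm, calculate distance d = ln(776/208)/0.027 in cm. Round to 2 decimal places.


GSR distance calculation:
n0/n = 776 / 208 = 3.730769
ln(n0/n) = 1.316614
d = 1.316614 / 0.027 = 48.76 cm

48.76


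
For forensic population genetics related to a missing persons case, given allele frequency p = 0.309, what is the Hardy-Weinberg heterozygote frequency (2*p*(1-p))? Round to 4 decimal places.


Hardy-Weinberg heterozygote frequency:
q = 1 - p = 1 - 0.309 = 0.691
2pq = 2 * 0.309 * 0.691 = 0.4270

0.4270


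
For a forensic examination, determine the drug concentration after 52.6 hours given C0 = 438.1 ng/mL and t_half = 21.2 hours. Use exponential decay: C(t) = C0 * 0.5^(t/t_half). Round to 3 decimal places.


Drug concentration decay:
Number of half-lives = t / t_half = 52.6 / 21.2 = 2.481132
Decay factor = 0.5^2.481132 = 0.17910382
C(t) = 438.1 * 0.17910382 = 78.465 ng/mL

78.465


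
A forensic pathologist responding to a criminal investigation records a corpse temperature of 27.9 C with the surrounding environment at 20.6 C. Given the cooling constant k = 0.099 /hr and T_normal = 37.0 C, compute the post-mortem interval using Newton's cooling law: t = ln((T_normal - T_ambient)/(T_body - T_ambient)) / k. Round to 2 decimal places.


Using Newton's law of cooling:
t = ln((T_normal - T_ambient) / (T_body - T_ambient)) / k
T_normal - T_ambient = 16.4
T_body - T_ambient = 7.3
Ratio = 2.246575
ln(ratio) = 0.809407
t = 0.809407 / 0.099 = 8.18 hours

8.18


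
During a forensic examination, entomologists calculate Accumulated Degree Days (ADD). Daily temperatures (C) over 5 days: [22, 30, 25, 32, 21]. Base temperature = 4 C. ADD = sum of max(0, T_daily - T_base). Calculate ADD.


Computing ADD day by day:
Day 1: max(0, 22 - 4) = 18
Day 2: max(0, 30 - 4) = 26
Day 3: max(0, 25 - 4) = 21
Day 4: max(0, 32 - 4) = 28
Day 5: max(0, 21 - 4) = 17
Total ADD = 110

110


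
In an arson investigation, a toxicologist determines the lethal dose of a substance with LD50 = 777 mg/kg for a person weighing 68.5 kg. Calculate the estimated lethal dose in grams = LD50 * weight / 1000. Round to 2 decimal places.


Lethal dose calculation:
Lethal dose = LD50 * body_weight / 1000
= 777 * 68.5 / 1000
= 53224.5 / 1000
= 53.22 g

53.22


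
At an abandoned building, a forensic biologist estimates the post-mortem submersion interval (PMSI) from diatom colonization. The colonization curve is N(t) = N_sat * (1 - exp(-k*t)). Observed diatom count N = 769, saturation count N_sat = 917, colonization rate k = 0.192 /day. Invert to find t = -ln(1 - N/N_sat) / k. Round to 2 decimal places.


PMSI from diatom colonization curve:
N / N_sat = 769 / 917 = 0.838604
1 - N/N_sat = 0.161396
ln(1 - N/N_sat) = -1.823894
t = -ln(1 - N/N_sat) / k = -(-1.823894) / 0.192 = 9.50 days

9.50


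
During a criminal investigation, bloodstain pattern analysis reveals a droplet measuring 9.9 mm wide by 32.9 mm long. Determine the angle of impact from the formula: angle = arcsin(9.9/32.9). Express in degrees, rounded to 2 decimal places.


Blood spatter impact angle calculation:
width / length = 9.9 / 32.9 = 0.300912
angle = arcsin(0.300912)
angle = 17.51 degrees

17.51


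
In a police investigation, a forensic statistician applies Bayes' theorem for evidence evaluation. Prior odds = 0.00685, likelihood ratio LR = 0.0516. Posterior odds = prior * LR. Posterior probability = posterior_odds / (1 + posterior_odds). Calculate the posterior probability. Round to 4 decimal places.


Bayesian evidence evaluation:
Posterior odds = prior_odds * LR = 0.00685 * 0.0516 = 0.00035346
Posterior probability = posterior_odds / (1 + posterior_odds)
= 0.00035346 / (1 + 0.00035346)
= 0.00035346 / 1.00035346
= 0.0004

0.0004


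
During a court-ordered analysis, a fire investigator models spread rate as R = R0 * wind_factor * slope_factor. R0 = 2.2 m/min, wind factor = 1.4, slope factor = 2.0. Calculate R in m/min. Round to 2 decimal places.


Fire spread rate calculation:
R = R0 * wind_factor * slope_factor
= 2.2 * 1.4 * 2.0
= 3.08 * 2.0
= 6.16 m/min

6.16


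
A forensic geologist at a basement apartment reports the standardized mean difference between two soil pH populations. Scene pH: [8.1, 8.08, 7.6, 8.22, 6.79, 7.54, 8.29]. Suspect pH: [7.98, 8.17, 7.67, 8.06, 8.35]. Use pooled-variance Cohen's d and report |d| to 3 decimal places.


Pooled-variance Cohen's d for soil pH comparison:
Scene mean = 54.62 / 7 = 7.802857
Suspect mean = 40.23 / 5 = 8.046
Scene sample variance s_s^2 = 0.285424
Suspect sample variance s_c^2 = 0.06343
Pooled variance = ((n_s-1)*s_s^2 + (n_c-1)*s_c^2) / (n_s + n_c - 2) = 0.196626
Pooled SD = sqrt(0.196626) = 0.443425
Mean difference = -0.243143
|d| = |-0.243143| / 0.443425 = 0.548

0.548


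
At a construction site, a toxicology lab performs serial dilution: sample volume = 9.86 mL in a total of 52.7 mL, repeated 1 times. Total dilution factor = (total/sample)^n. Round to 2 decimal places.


Dilution factor calculation:
Single dilution = V_total / V_sample = 52.7 / 9.86 ≈ 5.344828
Number of dilutions = 1
Total DF = (52.7 / 9.86)^1 (full precision, rounded at the end) = 5.34

5.34


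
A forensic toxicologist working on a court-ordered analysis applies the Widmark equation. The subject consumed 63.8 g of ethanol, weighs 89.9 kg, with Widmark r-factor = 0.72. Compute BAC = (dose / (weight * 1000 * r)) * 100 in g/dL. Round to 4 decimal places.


Applying the Widmark formula:
BAC = (dose_g / (body_wt * 1000 * r)) * 100
Denominator = 89.9 * 1000 * 0.72 = 64728
BAC = (63.8 / 64728) * 100
BAC = 0.0986 g/dL

0.0986


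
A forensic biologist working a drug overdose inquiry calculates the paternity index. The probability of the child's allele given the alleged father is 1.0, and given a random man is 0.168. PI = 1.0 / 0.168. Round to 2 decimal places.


Paternity Index calculation:
PI = P(allele|father) / P(allele|random)
PI = 1.0 / 0.168
PI = 5.95

5.95


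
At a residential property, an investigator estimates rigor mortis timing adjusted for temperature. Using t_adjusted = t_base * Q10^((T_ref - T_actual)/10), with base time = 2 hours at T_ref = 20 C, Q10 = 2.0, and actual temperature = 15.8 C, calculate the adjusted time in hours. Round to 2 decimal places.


Rigor mortis time adjustment:
Exponent = (T_ref - T_actual) / 10 = (20 - 15.8) / 10 = 0.42
Q10 factor = 2.0^0.42 = 1.33793
t_adjusted = 2 * 1.33793 = 2.68 hours

2.68


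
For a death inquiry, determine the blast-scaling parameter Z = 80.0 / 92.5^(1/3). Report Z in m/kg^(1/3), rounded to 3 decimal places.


Scaled distance calculation:
W^(1/3) = 92.5^(1/3) = 4.522521
Z = R / W^(1/3) = 80.0 / 4.522521
Z = 17.689 m/kg^(1/3)

17.689


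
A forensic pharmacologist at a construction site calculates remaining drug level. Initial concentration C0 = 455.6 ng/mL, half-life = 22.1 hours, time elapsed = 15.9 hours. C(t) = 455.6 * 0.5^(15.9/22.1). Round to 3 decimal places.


Drug concentration decay:
Number of half-lives = t / t_half = 15.9 / 22.1 = 0.719457
Decay factor = 0.5^0.719457 = 0.60732598
C(t) = 455.6 * 0.60732598 = 276.698 ng/mL

276.698


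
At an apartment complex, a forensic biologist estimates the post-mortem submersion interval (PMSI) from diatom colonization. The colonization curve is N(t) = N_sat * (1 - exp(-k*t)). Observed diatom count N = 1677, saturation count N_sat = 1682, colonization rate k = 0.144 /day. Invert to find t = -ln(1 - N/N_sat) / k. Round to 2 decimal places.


PMSI from diatom colonization curve:
N / N_sat = 1677 / 1682 = 0.997027
1 - N/N_sat = 0.002973
ln(1 - N/N_sat) = -5.818184
t = -ln(1 - N/N_sat) / k = -(-5.818184) / 0.144 = 40.40 days

40.40


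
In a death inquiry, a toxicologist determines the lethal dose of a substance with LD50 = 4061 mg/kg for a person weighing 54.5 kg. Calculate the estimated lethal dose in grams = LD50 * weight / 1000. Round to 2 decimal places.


Lethal dose calculation:
Lethal dose = LD50 * body_weight / 1000
= 4061 * 54.5 / 1000
= 221324.5 / 1000
= 221.32 g

221.32


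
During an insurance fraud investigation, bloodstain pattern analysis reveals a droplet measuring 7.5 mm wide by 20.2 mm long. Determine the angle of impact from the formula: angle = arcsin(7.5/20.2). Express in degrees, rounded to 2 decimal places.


Blood spatter impact angle calculation:
width / length = 7.5 / 20.2 = 0.371287
angle = arcsin(0.371287)
angle = 21.80 degrees

21.80


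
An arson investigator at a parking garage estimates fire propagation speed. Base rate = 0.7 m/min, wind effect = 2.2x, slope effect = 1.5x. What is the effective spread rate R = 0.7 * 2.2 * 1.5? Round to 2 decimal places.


Fire spread rate calculation:
R = R0 * wind_factor * slope_factor
= 0.7 * 2.2 * 1.5
= 1.54 * 1.5
= 2.31 m/min

2.31


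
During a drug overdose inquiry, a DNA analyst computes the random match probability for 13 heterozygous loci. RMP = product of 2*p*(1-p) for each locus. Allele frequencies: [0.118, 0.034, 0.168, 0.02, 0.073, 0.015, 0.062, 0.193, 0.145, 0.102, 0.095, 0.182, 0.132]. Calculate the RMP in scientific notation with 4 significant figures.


Computing RMP for 13 loci:
Locus 1: 2 * 0.118 * 0.882 = 0.208152
Locus 2: 2 * 0.034 * 0.966 = 0.065688
Locus 3: 2 * 0.168 * 0.832 = 0.279552
Locus 4: 2 * 0.02 * 0.98 = 0.0392
Locus 5: 2 * 0.073 * 0.927 = 0.135342
Locus 6: 2 * 0.015 * 0.985 = 0.02955
Locus 7: 2 * 0.062 * 0.938 = 0.116312
Locus 8: 2 * 0.193 * 0.807 = 0.311502
Locus 9: 2 * 0.145 * 0.855 = 0.24795
Locus 10: 2 * 0.102 * 0.898 = 0.183192
Locus 11: 2 * 0.095 * 0.905 = 0.17195
Locus 12: 2 * 0.182 * 0.818 = 0.297752
Locus 13: 2 * 0.132 * 0.868 = 0.229152
RMP = 1.157e-11

1.157e-11


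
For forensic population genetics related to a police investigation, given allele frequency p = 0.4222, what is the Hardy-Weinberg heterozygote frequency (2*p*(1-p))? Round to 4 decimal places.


Hardy-Weinberg heterozygote frequency:
q = 1 - p = 1 - 0.4222 = 0.5778
2pq = 2 * 0.4222 * 0.5778 = 0.4879

0.4879


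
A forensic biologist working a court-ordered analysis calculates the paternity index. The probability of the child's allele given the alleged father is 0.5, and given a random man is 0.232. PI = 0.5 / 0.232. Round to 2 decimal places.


Paternity Index calculation:
PI = P(allele|father) / P(allele|random)
PI = 0.5 / 0.232
PI = 2.16

2.16


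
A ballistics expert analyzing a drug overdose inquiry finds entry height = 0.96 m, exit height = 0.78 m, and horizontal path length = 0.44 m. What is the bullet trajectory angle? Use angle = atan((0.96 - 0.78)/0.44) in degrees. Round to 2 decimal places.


Bullet trajectory angle:
Height difference = 0.96 - 0.78 = 0.18 m
angle = atan(0.18 / 0.44)
angle = atan(0.409091)
angle = 22.25 degrees

22.25


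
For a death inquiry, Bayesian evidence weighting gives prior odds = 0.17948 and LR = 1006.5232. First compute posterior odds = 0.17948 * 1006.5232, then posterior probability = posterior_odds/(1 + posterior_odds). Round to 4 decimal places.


Bayesian evidence evaluation:
Posterior odds = prior_odds * LR = 0.17948 * 1006.5232 = 180.6508
Posterior probability = posterior_odds / (1 + posterior_odds)
= 180.6508 / (1 + 180.6508)
= 180.6508 / 181.6508
= 0.9945

0.9945


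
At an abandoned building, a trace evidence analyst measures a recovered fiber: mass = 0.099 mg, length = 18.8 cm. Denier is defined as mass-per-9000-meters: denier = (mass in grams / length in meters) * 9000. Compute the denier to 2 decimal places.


Denier calculation:
Mass in grams = 0.099 mg / 1000 = 0.000099 g
Length in meters = 18.8 cm / 100 = 0.188 m
Linear density = mass / length = 0.000099 / 0.188 = 0.0005266 g/m
Denier = (g/m) * 9000 = 0.0005266 * 9000 = 4.74

4.74


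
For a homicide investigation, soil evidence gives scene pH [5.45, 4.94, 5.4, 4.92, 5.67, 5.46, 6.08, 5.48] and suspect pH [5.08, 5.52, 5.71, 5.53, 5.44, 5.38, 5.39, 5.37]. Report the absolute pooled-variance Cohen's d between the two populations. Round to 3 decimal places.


Pooled-variance Cohen's d for soil pH comparison:
Scene mean = 43.4 / 8 = 5.425
Suspect mean = 43.42 / 8 = 5.4275
Scene sample variance s_s^2 = 0.140686
Suspect sample variance s_c^2 = 0.032393
Pooled variance = ((n_s-1)*s_s^2 + (n_c-1)*s_c^2) / (n_s + n_c - 2) = 0.086539
Pooled SD = sqrt(0.086539) = 0.294175
Mean difference = -0.0025
|d| = |-0.0025| / 0.294175 = 0.008

0.008


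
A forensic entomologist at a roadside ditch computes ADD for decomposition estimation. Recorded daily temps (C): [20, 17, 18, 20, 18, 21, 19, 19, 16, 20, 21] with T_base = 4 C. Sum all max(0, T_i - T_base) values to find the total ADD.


Computing ADD day by day:
Day 1: max(0, 20 - 4) = 16
Day 2: max(0, 17 - 4) = 13
Day 3: max(0, 18 - 4) = 14
Day 4: max(0, 20 - 4) = 16
Day 5: max(0, 18 - 4) = 14
Day 6: max(0, 21 - 4) = 17
Day 7: max(0, 19 - 4) = 15
Day 8: max(0, 19 - 4) = 15
Day 9: max(0, 16 - 4) = 12
Day 10: max(0, 20 - 4) = 16
Day 11: max(0, 21 - 4) = 17
Total ADD = 165

165


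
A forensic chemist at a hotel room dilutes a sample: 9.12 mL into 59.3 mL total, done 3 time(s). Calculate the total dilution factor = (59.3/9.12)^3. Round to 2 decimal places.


Dilution factor calculation:
Single dilution = V_total / V_sample = 59.3 / 9.12 ≈ 6.502193
Number of dilutions = 3
Total DF = (59.3 / 9.12)^3 (full precision, rounded at the end) = 274.90

274.90


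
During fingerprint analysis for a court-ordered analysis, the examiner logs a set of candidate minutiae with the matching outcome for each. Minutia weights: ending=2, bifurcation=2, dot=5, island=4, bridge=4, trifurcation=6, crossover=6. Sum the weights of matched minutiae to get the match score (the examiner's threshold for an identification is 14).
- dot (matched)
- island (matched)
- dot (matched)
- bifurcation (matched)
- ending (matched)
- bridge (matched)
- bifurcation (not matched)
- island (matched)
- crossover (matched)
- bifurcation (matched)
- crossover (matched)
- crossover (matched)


Weighted minutiae match score:
  dot: matched, +5 (running total 5)
  island: matched, +4 (running total 9)
  dot: matched, +5 (running total 14)
  bifurcation: matched, +2 (running total 16)
  ending: matched, +2 (running total 18)
  bridge: matched, +4 (running total 22)
  bifurcation: not matched, +0
  island: matched, +4 (running total 26)
  crossover: matched, +6 (running total 32)
  bifurcation: matched, +2 (running total 34)
  crossover: matched, +6 (running total 40)
  crossover: matched, +6 (running total 46)
Total score = 46
Threshold = 14; verdict = identification

46


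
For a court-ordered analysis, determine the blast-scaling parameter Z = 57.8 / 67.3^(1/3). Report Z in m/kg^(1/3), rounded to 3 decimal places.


Scaled distance calculation:
W^(1/3) = 67.3^(1/3) = 4.067601
Z = R / W^(1/3) = 57.8 / 4.067601
Z = 14.210 m/kg^(1/3)

14.210


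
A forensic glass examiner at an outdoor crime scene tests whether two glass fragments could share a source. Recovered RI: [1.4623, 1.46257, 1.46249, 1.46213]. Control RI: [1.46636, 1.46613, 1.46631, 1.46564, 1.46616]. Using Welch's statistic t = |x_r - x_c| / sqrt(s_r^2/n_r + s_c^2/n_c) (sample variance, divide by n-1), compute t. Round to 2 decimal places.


Welch's t-criterion for glass RI comparison:
Recovered mean = sum / n_r = 5.84949 / 4 = 1.4623725
Control mean = sum / n_c = 7.3306 / 5 = 1.46612
Recovered sample variance s_r^2 = 3.89583e-08
Control sample variance s_c^2 = 8.145e-08
Welch SE (unpooled) = sqrt(s_r^2/n_r + s_c^2/n_c) = sqrt(9.73958e-09 + 1.629e-08) = sqrt(2.60296e-08) = 0.000161337
|mean_r - mean_c| = 0.0037475
t = 0.0037475 / 0.000161337 = 23.23

23.23


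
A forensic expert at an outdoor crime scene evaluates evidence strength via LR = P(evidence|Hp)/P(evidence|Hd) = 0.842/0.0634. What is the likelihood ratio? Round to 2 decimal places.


Likelihood ratio calculation:
LR = P(E|Hp) / P(E|Hd)
LR = 0.842 / 0.0634
LR = 13.28

13.28


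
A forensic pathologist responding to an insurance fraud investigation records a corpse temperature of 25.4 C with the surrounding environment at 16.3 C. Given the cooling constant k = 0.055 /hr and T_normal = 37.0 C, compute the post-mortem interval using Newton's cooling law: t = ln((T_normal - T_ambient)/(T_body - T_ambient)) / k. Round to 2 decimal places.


Using Newton's law of cooling:
t = ln((T_normal - T_ambient) / (T_body - T_ambient)) / k
T_normal - T_ambient = 20.7
T_body - T_ambient = 9.1
Ratio = 2.274725
ln(ratio) = 0.821859
t = 0.821859 / 0.055 = 14.94 hours

14.94


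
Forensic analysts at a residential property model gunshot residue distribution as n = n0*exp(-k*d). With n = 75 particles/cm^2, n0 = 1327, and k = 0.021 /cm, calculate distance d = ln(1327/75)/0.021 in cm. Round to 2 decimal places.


GSR distance calculation:
n0/n = 1327 / 75 = 17.693333
ln(n0/n) = 2.873188
d = 2.873188 / 0.021 = 136.82 cm

136.82


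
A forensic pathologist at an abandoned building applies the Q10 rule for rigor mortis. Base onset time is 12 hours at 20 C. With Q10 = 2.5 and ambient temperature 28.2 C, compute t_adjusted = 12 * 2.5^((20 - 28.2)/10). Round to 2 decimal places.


Rigor mortis time adjustment:
Exponent = (T_ref - T_actual) / 10 = (20 - 28.2) / 10 = -0.82
Q10 factor = 2.5^-0.82 = 0.47173
t_adjusted = 12 * 0.47173 = 5.66 hours

5.66


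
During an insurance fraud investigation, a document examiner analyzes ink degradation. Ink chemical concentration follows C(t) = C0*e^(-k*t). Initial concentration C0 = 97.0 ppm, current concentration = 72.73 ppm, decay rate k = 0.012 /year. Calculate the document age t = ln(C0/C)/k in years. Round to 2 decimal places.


Document age estimation:
C0/C = 97.0 / 72.73 = 1.3337
ln(C0/C) = 0.287957
t = 0.287957 / 0.012 = 24.00 years

24.00


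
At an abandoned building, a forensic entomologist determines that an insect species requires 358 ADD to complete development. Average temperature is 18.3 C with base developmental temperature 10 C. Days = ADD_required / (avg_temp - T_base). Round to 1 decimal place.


Insect development time:
Effective temperature = avg_temp - T_base = 18.3 - 10 = 8.3 C
Days = ADD / effective_temp = 358 / 8.3 = 43.1 days

43.1


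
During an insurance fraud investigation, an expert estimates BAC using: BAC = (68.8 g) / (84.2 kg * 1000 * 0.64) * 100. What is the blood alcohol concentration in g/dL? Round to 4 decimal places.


Applying the Widmark formula:
BAC = (dose_g / (body_wt * 1000 * r)) * 100
Denominator = 84.2 * 1000 * 0.64 = 53888
BAC = (68.8 / 53888) * 100
BAC = 0.1277 g/dL

0.1277


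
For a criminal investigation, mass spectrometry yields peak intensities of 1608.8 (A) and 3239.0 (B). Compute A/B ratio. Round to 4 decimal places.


Spectral peak ratio:
Peak A = 1608.8 counts
Peak B = 3239.0 counts
Ratio = 1608.8 / 3239.0 = 0.4967

0.4967


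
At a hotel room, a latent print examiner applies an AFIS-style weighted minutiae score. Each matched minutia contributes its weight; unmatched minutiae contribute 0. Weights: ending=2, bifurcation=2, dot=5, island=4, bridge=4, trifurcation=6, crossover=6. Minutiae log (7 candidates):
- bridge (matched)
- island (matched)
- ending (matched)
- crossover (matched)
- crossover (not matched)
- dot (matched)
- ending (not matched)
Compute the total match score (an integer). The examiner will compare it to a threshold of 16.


Weighted minutiae match score:
  bridge: matched, +4 (running total 4)
  island: matched, +4 (running total 8)
  ending: matched, +2 (running total 10)
  crossover: matched, +6 (running total 16)
  crossover: not matched, +0
  dot: matched, +5 (running total 21)
  ending: not matched, +0
Total score = 21
Threshold = 16; verdict = identification

21


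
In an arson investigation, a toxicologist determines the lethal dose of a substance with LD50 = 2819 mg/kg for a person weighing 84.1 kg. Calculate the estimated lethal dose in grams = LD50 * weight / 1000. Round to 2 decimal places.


Lethal dose calculation:
Lethal dose = LD50 * body_weight / 1000
= 2819 * 84.1 / 1000
= 237077.9 / 1000
= 237.08 g

237.08


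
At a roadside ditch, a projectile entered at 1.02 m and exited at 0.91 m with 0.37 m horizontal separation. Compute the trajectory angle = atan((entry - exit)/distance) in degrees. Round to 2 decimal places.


Bullet trajectory angle:
Height difference = 1.02 - 0.91 = 0.11 m
angle = atan(0.11 / 0.37)
angle = atan(0.297297)
angle = 16.56 degrees

16.56


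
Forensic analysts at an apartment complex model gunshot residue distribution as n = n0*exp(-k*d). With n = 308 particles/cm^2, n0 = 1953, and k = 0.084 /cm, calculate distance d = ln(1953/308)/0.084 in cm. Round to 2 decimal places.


GSR distance calculation:
n0/n = 1953 / 308 = 6.340909
ln(n0/n) = 1.847022
d = 1.847022 / 0.084 = 21.99 cm

21.99


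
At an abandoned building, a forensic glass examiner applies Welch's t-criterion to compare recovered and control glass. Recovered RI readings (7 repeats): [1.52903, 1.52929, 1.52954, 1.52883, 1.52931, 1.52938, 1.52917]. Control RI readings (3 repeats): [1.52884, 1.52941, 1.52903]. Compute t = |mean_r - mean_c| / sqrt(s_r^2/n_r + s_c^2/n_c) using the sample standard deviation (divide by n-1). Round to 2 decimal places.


Welch's t-criterion for glass RI comparison:
Recovered mean = sum / n_r = 10.70455 / 7 = 1.5292214
Control mean = sum / n_c = 4.58728 / 3 = 1.5290933
Recovered sample variance s_r^2 = 5.5281e-08
Control sample variance s_c^2 = 8.42333e-08
Welch SE (unpooled) = sqrt(s_r^2/n_r + s_c^2/n_c) = sqrt(7.89728e-09 + 2.80778e-08) = sqrt(3.59751e-08) = 0.000189671
|mean_r - mean_c| = 0.000128095
t = 0.000128095 / 0.000189671 = 0.68

0.68


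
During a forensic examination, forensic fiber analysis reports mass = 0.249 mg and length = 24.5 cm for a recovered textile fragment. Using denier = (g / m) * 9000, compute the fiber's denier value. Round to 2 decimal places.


Denier calculation:
Mass in grams = 0.249 mg / 1000 = 0.000249 g
Length in meters = 24.5 cm / 100 = 0.245 m
Linear density = mass / length = 0.000249 / 0.245 = 0.00101633 g/m
Denier = (g/m) * 9000 = 0.00101633 * 9000 = 9.15

9.15


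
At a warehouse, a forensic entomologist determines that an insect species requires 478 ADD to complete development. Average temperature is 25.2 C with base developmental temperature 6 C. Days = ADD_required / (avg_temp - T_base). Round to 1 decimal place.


Insect development time:
Effective temperature = avg_temp - T_base = 25.2 - 6 = 19.2 C
Days = ADD / effective_temp = 478 / 19.2 = 24.9 days

24.9


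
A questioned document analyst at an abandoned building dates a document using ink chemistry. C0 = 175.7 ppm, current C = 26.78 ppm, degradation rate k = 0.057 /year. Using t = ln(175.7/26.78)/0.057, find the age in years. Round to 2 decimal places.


Document age estimation:
C0/C = 175.7 / 26.78 = 6.560866
ln(C0/C) = 1.881123
t = 1.881123 / 0.057 = 33.00 years

33.00


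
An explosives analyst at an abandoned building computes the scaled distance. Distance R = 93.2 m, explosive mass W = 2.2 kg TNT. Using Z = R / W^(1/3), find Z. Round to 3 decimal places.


Scaled distance calculation:
W^(1/3) = 2.2^(1/3) = 1.300591
Z = R / W^(1/3) = 93.2 / 1.300591
Z = 71.660 m/kg^(1/3)

71.660


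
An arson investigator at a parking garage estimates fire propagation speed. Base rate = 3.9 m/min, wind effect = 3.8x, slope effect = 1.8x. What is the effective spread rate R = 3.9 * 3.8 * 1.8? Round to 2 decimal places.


Fire spread rate calculation:
R = R0 * wind_factor * slope_factor
= 3.9 * 3.8 * 1.8
= 14.82 * 1.8
= 26.68 m/min

26.68


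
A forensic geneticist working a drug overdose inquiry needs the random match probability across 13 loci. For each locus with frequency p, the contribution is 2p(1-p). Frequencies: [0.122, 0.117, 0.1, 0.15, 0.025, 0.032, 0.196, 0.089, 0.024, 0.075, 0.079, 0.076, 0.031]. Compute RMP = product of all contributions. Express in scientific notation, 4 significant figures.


Computing RMP for 13 loci:
Locus 1: 2 * 0.122 * 0.878 = 0.214232
Locus 2: 2 * 0.117 * 0.883 = 0.206622
Locus 3: 2 * 0.1 * 0.9 = 0.18
Locus 4: 2 * 0.15 * 0.85 = 0.255
Locus 5: 2 * 0.025 * 0.975 = 0.04875
Locus 6: 2 * 0.032 * 0.968 = 0.061952
Locus 7: 2 * 0.196 * 0.804 = 0.315168
Locus 8: 2 * 0.089 * 0.911 = 0.162158
Locus 9: 2 * 0.024 * 0.976 = 0.046848
Locus 10: 2 * 0.075 * 0.925 = 0.13875
Locus 11: 2 * 0.079 * 0.921 = 0.145518
Locus 12: 2 * 0.076 * 0.924 = 0.140448
Locus 13: 2 * 0.031 * 0.969 = 0.060078
RMP = 2.503e-12

2.503e-12


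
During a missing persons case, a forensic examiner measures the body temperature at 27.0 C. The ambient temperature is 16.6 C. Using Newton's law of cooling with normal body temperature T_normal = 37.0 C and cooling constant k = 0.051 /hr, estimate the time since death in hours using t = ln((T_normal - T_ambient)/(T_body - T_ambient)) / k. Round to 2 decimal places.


Using Newton's law of cooling:
t = ln((T_normal - T_ambient) / (T_body - T_ambient)) / k
T_normal - T_ambient = 20.4
T_body - T_ambient = 10.4
Ratio = 1.961538
ln(ratio) = 0.673729
t = 0.673729 / 0.051 = 13.21 hours

13.21


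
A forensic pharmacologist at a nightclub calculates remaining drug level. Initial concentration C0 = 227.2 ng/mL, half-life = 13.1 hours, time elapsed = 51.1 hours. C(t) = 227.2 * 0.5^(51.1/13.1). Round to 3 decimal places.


Drug concentration decay:
Number of half-lives = t / t_half = 51.1 / 13.1 = 3.900763
Decay factor = 0.5^3.900763 = 0.06695042
C(t) = 227.2 * 0.06695042 = 15.211 ng/mL

15.211


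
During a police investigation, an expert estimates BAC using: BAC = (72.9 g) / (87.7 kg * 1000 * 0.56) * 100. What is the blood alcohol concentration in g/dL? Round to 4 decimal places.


Applying the Widmark formula:
BAC = (dose_g / (body_wt * 1000 * r)) * 100
Denominator = 87.7 * 1000 * 0.56 = 49112
BAC = (72.9 / 49112) * 100
BAC = 0.1484 g/dL

0.1484


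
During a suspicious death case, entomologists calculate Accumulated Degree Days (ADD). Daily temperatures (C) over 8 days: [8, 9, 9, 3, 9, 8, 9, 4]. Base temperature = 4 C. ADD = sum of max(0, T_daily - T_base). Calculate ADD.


Computing ADD day by day:
Day 1: max(0, 8 - 4) = 4
Day 2: max(0, 9 - 4) = 5
Day 3: max(0, 9 - 4) = 5
Day 4: max(0, 3 - 4) = 0
Day 5: max(0, 9 - 4) = 5
Day 6: max(0, 8 - 4) = 4
Day 7: max(0, 9 - 4) = 5
Day 8: max(0, 4 - 4) = 0
Total ADD = 28

28


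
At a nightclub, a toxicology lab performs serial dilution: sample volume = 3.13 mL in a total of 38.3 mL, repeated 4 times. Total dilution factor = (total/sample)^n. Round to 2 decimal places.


Dilution factor calculation:
Single dilution = V_total / V_sample = 38.3 / 3.13 ≈ 12.236422
Number of dilutions = 4
Total DF = (38.3 / 3.13)^4 (full precision, rounded at the end) = 22419.08

22419.08


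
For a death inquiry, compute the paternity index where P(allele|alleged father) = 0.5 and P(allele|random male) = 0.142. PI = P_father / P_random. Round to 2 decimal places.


Paternity Index calculation:
PI = P(allele|father) / P(allele|random)
PI = 0.5 / 0.142
PI = 3.52

3.52


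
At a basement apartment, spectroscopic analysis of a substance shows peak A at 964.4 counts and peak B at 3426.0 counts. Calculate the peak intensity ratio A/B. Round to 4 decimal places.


Spectral peak ratio:
Peak A = 964.4 counts
Peak B = 3426.0 counts
Ratio = 964.4 / 3426.0 = 0.2815

0.2815


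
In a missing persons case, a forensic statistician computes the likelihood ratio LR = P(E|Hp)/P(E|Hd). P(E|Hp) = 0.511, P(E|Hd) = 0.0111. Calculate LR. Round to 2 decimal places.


Likelihood ratio calculation:
LR = P(E|Hp) / P(E|Hd)
LR = 0.511 / 0.0111
LR = 46.04

46.04


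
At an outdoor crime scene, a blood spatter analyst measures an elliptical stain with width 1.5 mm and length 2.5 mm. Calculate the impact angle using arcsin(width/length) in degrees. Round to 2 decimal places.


Blood spatter impact angle calculation:
width / length = 1.5 / 2.5 = 0.6
angle = arcsin(0.6)
angle = 36.87 degrees

36.87


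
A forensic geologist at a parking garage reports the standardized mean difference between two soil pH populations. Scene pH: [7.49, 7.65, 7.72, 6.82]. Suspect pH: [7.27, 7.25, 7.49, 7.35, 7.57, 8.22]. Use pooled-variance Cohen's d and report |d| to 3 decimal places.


Pooled-variance Cohen's d for soil pH comparison:
Scene mean = 29.68 / 4 = 7.42
Suspect mean = 45.15 / 6 = 7.525
Scene sample variance s_s^2 = 0.169267
Suspect sample variance s_c^2 = 0.13151
Pooled variance = ((n_s-1)*s_s^2 + (n_c-1)*s_c^2) / (n_s + n_c - 2) = 0.145669
Pooled SD = sqrt(0.145669) = 0.381666
Mean difference = -0.105
|d| = |-0.105| / 0.381666 = 0.275

0.275


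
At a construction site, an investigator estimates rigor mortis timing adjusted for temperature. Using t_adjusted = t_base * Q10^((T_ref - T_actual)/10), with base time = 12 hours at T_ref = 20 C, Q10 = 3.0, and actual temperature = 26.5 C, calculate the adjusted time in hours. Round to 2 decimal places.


Rigor mortis time adjustment:
Exponent = (T_ref - T_actual) / 10 = (20 - 26.5) / 10 = -0.65
Q10 factor = 3.0^-0.65 = 0.48963
t_adjusted = 12 * 0.48963 = 5.88 hours

5.88


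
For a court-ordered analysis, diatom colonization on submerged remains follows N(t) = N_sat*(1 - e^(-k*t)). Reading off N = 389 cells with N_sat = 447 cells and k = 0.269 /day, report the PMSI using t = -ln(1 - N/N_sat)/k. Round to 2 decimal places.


PMSI from diatom colonization curve:
N / N_sat = 389 / 447 = 0.870246
1 - N/N_sat = 0.129754
ln(1 - N/N_sat) = -2.042115
t = -ln(1 - N/N_sat) / k = -(-2.042115) / 0.269 = 7.59 days

7.59


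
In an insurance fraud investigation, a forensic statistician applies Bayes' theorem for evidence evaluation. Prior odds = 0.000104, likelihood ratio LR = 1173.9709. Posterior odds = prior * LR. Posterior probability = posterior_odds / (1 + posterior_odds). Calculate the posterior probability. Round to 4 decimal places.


Bayesian evidence evaluation:
Posterior odds = prior_odds * LR = 0.000104 * 1173.9709 = 0.122093
Posterior probability = posterior_odds / (1 + posterior_odds)
= 0.122093 / (1 + 0.122093)
= 0.122093 / 1.122093
= 0.1088

0.1088


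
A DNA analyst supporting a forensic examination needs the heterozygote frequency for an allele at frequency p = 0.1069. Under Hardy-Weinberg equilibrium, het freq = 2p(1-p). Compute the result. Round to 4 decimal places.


Hardy-Weinberg heterozygote frequency:
q = 1 - p = 1 - 0.1069 = 0.8931
2pq = 2 * 0.1069 * 0.8931 = 0.1909

0.1909


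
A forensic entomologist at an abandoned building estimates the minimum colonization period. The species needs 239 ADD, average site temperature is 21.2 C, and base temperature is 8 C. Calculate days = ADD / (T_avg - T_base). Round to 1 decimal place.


Insect development time:
Effective temperature = avg_temp - T_base = 21.2 - 8 = 13.2 C
Days = ADD / effective_temp = 239 / 13.2 = 18.1 days

18.1


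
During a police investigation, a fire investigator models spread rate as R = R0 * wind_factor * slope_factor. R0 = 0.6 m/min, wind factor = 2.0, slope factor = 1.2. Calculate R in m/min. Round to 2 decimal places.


Fire spread rate calculation:
R = R0 * wind_factor * slope_factor
= 0.6 * 2.0 * 1.2
= 1.2 * 1.2
= 1.44 m/min

1.44


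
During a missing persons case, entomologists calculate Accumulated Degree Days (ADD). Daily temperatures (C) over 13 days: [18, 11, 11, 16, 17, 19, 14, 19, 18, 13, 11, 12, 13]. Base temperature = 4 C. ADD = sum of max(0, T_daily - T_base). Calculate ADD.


Computing ADD day by day:
Day 1: max(0, 18 - 4) = 14
Day 2: max(0, 11 - 4) = 7
Day 3: max(0, 11 - 4) = 7
Day 4: max(0, 16 - 4) = 12
Day 5: max(0, 17 - 4) = 13
Day 6: max(0, 19 - 4) = 15
Day 7: max(0, 14 - 4) = 10
Day 8: max(0, 19 - 4) = 15
Day 9: max(0, 18 - 4) = 14
Day 10: max(0, 13 - 4) = 9
Day 11: max(0, 11 - 4) = 7
Day 12: max(0, 12 - 4) = 8
Day 13: max(0, 13 - 4) = 9
Total ADD = 140

140


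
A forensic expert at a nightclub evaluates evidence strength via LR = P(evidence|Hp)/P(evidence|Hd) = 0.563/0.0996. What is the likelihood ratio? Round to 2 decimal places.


Likelihood ratio calculation:
LR = P(E|Hp) / P(E|Hd)
LR = 0.563 / 0.0996
LR = 5.65

5.65


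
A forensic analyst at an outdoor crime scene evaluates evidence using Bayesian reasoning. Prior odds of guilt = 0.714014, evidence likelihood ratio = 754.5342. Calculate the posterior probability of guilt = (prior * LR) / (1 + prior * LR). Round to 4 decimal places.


Bayesian evidence evaluation:
Posterior odds = prior_odds * LR = 0.714014 * 754.5342 = 538.748
Posterior probability = posterior_odds / (1 + posterior_odds)
= 538.748 / (1 + 538.748)
= 538.748 / 539.748
= 0.9981

0.9981
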